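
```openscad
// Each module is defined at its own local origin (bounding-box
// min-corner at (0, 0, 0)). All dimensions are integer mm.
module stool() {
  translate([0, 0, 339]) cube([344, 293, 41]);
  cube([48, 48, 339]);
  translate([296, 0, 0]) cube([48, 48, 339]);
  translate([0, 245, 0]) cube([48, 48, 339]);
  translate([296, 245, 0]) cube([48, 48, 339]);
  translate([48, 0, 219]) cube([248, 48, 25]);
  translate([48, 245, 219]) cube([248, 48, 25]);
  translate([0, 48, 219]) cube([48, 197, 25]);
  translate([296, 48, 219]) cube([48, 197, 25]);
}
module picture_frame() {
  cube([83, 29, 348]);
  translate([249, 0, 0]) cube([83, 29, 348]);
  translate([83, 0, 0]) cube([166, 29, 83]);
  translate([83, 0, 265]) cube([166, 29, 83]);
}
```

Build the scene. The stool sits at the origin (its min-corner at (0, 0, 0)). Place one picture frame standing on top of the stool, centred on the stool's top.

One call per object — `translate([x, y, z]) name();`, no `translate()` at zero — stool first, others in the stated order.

stool();
translate([6, 132, 380]) picture_frame();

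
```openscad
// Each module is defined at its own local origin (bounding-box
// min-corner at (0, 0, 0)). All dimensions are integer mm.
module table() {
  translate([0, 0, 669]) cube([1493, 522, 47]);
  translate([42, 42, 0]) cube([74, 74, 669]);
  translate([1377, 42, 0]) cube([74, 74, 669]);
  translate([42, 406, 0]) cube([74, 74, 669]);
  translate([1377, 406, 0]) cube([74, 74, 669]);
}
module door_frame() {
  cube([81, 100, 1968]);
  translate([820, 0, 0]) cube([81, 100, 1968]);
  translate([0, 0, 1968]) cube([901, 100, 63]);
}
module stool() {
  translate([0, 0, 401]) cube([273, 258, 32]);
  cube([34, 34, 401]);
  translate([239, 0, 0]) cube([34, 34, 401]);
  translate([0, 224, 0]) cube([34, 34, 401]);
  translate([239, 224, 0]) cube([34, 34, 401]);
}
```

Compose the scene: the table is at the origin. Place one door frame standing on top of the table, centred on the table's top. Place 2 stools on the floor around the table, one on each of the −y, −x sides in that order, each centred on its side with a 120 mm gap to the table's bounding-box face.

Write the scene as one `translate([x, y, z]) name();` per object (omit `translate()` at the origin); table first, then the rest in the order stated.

table();
translate([296, 211, 716]) door_frame();
translate([610, -378, 0]) stool();
translate([-393, 132, 0]) stool();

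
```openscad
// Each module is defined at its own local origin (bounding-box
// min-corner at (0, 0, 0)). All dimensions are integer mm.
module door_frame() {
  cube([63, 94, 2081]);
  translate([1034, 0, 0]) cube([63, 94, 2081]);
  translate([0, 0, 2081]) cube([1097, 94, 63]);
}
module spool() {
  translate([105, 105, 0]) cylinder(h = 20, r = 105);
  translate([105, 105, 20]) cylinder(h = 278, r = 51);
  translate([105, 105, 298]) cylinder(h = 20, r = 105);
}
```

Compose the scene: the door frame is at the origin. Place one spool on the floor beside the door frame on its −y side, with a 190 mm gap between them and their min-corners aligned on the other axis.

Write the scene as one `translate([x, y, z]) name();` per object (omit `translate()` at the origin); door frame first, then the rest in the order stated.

door_frame();
translate([0, -400, 0]) spool();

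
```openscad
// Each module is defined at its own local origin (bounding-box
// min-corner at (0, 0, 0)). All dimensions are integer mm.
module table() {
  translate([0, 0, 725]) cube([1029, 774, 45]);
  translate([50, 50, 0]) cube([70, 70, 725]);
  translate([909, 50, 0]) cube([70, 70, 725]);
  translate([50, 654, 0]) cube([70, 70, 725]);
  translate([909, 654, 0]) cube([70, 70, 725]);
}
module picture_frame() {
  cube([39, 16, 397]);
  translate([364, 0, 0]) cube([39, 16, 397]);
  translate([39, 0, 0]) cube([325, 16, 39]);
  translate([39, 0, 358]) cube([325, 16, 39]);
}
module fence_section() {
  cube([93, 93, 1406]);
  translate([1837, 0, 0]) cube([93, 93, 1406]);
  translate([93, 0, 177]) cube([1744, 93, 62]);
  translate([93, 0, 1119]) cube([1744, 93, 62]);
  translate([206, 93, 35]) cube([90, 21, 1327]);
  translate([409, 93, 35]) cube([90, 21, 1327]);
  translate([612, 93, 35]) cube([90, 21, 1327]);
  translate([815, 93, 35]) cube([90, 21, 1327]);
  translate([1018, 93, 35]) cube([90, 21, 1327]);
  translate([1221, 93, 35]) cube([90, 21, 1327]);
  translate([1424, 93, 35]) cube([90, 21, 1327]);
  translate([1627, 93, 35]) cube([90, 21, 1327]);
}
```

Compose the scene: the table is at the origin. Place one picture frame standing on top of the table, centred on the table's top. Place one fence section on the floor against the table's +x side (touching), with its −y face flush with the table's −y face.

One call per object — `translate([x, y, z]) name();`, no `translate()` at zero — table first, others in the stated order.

table();
translate([313, 379, 770]) picture_frame();
translate([1029, 0, 0]) fence_section();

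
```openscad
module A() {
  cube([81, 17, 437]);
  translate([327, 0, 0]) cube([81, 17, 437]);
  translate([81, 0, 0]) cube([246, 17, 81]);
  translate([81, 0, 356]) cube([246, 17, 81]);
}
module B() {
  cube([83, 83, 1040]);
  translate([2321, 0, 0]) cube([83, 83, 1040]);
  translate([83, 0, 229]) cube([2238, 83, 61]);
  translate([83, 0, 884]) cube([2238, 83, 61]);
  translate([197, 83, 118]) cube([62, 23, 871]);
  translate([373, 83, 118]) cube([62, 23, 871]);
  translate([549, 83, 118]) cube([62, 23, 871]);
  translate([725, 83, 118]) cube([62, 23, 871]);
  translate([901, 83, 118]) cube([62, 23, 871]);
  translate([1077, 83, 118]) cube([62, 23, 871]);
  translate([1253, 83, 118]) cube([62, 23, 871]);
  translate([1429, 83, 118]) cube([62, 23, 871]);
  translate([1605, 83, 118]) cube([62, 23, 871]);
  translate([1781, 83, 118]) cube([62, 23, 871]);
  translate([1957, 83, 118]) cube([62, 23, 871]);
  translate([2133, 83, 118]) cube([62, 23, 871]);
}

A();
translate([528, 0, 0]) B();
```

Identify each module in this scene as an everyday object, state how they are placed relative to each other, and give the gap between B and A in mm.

The fence section's nearest face is 120 mm from the picture frame's +x face.

A is a picture frame. B is a fence section. The fence section is on the floor beside the picture frame on its +x side. The gap between the fence section and the picture frame is 120 mm.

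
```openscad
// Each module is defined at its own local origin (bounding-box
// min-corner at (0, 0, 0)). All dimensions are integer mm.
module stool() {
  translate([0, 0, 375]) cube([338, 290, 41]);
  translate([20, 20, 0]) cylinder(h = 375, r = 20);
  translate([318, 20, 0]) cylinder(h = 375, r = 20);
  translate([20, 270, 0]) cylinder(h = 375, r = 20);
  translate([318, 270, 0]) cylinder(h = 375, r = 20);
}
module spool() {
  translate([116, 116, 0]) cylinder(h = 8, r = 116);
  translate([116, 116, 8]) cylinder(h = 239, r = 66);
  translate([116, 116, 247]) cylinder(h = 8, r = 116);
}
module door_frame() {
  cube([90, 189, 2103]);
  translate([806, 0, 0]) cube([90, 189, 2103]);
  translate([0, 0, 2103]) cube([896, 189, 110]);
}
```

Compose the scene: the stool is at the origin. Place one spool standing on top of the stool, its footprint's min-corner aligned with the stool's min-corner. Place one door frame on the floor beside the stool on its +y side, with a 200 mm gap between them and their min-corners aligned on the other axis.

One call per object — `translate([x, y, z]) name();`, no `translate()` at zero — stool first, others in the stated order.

stool();
translate([0, 0, 416]) spool();
translate([0, 490, 0]) door_frame();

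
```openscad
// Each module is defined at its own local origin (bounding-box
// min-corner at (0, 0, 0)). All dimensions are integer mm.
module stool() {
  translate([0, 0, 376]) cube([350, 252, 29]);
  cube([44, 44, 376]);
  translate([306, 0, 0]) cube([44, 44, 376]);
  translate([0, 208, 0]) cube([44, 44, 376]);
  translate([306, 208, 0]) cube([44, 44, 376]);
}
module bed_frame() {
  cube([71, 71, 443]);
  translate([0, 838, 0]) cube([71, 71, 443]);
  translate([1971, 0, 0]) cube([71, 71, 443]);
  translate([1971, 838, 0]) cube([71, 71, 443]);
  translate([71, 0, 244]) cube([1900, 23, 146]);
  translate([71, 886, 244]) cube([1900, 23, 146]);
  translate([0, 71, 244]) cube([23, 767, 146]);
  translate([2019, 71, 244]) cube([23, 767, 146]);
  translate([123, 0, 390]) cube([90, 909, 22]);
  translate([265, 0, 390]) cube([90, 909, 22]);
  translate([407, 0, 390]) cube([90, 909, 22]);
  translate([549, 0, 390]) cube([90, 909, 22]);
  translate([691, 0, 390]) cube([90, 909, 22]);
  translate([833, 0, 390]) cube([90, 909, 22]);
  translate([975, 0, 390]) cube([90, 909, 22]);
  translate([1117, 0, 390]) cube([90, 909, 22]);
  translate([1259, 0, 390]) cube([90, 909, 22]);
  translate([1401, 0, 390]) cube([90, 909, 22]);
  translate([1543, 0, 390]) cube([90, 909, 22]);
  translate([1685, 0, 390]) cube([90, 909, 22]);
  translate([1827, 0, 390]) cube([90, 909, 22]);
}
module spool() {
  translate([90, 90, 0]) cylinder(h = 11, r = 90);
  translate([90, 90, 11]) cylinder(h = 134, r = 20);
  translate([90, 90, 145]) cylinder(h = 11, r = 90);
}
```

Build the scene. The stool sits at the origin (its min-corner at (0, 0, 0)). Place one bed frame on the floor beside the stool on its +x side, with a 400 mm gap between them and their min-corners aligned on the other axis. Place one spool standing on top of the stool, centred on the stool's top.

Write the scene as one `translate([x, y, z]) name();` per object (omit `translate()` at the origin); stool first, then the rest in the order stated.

stool();
translate([750, 0, 0]) bed_frame();
translate([85, 36, 405]) spool();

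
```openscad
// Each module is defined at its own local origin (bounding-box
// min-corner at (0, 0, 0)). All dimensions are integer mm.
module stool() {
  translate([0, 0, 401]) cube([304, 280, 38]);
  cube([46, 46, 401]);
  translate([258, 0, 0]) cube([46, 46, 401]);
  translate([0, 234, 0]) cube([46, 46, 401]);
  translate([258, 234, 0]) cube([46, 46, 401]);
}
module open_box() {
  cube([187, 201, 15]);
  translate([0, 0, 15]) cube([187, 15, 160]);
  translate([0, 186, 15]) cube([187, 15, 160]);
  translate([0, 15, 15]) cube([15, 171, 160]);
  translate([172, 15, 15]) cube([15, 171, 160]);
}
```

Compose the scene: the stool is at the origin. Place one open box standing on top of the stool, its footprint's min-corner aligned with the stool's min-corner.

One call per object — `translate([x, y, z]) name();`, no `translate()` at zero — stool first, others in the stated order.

stool();
translate([0, 0, 439]) open_box();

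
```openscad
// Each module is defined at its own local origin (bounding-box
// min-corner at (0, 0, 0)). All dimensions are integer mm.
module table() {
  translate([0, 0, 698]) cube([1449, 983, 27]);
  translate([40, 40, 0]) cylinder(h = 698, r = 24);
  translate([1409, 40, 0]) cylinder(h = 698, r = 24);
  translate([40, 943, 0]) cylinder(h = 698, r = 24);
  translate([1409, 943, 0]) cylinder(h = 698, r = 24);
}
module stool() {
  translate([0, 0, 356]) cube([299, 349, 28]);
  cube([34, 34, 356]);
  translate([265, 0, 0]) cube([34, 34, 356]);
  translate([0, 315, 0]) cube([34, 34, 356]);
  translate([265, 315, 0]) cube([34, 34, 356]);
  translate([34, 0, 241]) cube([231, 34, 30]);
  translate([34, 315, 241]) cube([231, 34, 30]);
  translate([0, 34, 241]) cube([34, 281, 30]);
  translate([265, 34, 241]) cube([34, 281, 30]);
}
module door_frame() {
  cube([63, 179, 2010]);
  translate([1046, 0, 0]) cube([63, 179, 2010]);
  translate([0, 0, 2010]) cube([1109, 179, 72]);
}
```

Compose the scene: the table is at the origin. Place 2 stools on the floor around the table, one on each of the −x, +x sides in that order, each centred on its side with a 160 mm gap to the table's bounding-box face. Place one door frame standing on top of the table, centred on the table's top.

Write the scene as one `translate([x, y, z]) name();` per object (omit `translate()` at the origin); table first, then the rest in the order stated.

table();
translate([-459, 317, 0]) stool();
translate([1609, 317, 0]) stool();
translate([170, 402, 725]) door_frame();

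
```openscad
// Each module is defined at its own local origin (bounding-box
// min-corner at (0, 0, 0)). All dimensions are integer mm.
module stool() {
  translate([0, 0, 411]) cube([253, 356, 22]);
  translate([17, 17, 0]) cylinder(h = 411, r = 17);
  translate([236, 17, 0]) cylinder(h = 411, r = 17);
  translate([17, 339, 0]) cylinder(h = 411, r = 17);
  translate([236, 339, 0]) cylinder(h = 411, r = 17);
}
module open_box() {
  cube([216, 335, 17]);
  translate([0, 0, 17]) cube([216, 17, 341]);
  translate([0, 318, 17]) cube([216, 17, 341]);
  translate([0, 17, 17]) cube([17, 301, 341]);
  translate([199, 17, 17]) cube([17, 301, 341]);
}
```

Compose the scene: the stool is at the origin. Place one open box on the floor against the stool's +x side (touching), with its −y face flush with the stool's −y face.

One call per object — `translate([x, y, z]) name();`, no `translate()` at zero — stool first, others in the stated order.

stool();
translate([253, 0, 0]) open_box();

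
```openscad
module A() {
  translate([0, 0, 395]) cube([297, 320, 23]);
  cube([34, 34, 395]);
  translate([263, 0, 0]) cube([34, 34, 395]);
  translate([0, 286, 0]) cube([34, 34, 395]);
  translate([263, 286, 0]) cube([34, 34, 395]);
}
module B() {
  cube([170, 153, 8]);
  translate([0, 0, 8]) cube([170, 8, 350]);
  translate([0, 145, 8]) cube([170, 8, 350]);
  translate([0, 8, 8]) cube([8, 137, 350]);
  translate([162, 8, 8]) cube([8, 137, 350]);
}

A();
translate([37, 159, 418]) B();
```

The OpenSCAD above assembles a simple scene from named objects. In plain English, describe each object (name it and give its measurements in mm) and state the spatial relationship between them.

A is a four-legged stool. The seat is a 297×320×23 mm slab whose top surface is at z = 418 mm; four square legs, each 34×34 mm in cross-section, run from the floor (z = 0) to the underside of the seat, each flush with a corner of the seat.

B is an open storage box with external size 170×153×358 mm and wall thickness 8 mm (the base is also 8 mm thick). The base covers the whole footprint; the four walls stand on the base, with the y-facing walls full-width and the x-facing walls fitting between their inner faces.

The open box is on top of the stool.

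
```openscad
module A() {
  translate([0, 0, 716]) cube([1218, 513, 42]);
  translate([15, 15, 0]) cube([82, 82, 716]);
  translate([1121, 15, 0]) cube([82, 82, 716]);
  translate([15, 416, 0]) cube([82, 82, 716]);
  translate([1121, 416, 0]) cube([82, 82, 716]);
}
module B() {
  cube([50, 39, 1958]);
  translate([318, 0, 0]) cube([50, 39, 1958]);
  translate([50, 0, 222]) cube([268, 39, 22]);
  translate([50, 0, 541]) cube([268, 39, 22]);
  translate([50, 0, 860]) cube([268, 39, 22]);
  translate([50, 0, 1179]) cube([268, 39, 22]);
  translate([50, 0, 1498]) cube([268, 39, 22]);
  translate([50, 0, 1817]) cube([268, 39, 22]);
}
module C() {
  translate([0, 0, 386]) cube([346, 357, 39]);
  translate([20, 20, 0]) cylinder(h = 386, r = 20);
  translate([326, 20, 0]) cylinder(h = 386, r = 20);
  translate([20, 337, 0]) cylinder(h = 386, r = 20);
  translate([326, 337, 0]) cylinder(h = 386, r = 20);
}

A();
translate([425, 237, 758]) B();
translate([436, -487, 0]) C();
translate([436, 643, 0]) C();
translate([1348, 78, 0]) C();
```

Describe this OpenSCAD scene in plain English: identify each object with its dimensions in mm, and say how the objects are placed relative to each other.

A is a table: top 1218 mm (x) × 513 mm (y), 42 mm thick, upper face at z = 758 mm, on four 82×82 mm square legs, each inset 15 mm from the nearest pair of top edges, running from z = 0 to the bottom of the top.

B is a straight ladder. Two 50×39 mm vertical rails, 1958 mm tall, stand 368 mm apart (outside-to-outside) with their front faces coplanar on the −y side. 6 rungs, each 39 mm deep and 22 mm tall, span between the inner faces of the rails, front faces flush with the rails. The lowest rung's underside is at z = 222 mm and rungs are spaced 319 mm apart (underside to underside).

C is a four-legged stool. The seat is 346×357 mm, 39 mm thick, top at z = 425 mm. It stands on four round legs, each 40 mm in diameter, from z = 0 to the seat underside, each leg's axis is inset half a diameter from the nearest pair of seat edges (so the leg's bounding box is flush with the corner).

The ladder is on top of the table, centred. Three stools sit around the table at the −y, +y, +x sides.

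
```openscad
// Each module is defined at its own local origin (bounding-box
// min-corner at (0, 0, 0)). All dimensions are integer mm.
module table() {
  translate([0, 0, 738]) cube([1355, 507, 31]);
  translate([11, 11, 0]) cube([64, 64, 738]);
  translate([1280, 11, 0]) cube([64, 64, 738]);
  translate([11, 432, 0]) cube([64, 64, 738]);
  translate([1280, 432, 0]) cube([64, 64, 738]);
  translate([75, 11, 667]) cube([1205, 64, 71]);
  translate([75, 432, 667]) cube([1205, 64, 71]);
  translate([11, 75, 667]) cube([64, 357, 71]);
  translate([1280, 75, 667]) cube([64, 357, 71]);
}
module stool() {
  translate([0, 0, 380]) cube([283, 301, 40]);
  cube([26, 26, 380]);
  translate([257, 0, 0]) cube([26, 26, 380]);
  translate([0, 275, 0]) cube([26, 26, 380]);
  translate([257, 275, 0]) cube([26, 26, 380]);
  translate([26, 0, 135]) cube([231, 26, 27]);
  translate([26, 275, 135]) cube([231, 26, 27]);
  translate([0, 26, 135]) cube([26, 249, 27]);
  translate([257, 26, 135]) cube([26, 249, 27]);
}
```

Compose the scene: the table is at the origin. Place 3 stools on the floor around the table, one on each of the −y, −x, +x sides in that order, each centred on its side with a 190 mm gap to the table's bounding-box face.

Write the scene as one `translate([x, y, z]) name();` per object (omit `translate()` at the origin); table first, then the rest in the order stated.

table();
translate([536, -491, 0]) stool();
translate([-473, 103, 0]) stool();
translate([1545, 103, 0]) stool();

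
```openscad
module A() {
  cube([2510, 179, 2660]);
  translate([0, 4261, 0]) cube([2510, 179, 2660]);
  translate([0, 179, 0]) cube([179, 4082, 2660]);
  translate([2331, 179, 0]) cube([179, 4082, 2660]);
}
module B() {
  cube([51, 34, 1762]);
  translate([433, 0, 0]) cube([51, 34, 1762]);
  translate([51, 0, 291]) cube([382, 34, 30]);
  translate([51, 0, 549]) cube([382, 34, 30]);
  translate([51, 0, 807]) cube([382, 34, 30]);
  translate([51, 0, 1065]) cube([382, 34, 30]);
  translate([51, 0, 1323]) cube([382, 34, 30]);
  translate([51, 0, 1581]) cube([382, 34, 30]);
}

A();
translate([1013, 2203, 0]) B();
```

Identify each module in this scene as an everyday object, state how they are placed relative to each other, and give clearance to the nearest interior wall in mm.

A is a house frame. B is a ladder. The ladder sits inside the house frame, centred. The clearance to the nearest interior wall is 834 mm.

Clearances: x = 834, y = 2024; minimum 834 mm.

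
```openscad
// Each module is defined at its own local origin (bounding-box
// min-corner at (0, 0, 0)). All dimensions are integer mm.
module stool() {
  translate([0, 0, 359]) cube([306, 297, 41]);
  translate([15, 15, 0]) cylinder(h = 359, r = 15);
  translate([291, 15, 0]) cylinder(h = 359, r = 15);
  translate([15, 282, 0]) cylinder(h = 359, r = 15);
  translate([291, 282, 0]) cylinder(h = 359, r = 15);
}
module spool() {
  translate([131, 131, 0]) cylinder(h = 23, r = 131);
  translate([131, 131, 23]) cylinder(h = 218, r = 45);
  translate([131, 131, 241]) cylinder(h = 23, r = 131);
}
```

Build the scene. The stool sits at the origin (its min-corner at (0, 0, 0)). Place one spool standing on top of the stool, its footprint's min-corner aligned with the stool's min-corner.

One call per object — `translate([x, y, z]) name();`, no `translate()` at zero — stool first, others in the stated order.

stool();
translate([0, 0, 400]) spool();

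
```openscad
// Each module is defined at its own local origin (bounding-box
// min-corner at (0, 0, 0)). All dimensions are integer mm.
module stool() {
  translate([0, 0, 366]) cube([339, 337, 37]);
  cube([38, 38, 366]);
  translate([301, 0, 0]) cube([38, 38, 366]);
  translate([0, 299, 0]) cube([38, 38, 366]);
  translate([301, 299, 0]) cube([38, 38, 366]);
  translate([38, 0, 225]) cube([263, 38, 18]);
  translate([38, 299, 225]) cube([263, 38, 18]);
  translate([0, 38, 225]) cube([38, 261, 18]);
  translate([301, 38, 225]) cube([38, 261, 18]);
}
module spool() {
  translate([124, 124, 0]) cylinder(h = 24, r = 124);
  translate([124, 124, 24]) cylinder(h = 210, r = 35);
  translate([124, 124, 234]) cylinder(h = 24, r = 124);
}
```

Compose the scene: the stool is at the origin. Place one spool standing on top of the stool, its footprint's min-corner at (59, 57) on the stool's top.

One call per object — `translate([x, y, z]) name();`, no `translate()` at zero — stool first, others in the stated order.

stool();
translate([59, 57, 403]) spool();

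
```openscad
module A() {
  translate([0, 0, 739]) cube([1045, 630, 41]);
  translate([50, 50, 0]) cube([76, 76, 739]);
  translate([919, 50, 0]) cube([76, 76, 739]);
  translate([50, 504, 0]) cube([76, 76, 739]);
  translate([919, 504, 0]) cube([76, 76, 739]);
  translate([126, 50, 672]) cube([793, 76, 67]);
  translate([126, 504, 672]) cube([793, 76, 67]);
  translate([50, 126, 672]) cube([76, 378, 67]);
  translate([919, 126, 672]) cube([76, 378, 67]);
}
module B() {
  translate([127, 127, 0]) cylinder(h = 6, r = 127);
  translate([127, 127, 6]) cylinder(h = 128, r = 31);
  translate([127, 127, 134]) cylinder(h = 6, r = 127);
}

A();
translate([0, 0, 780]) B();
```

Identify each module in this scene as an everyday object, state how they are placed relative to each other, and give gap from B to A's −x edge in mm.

The spool's min-x is at 0; the table's min-x is 0; gap = 0 mm.

A is a table. B is a spool. The spool is on top of the table. The gap from the spool to the table's −x edge is 0 mm.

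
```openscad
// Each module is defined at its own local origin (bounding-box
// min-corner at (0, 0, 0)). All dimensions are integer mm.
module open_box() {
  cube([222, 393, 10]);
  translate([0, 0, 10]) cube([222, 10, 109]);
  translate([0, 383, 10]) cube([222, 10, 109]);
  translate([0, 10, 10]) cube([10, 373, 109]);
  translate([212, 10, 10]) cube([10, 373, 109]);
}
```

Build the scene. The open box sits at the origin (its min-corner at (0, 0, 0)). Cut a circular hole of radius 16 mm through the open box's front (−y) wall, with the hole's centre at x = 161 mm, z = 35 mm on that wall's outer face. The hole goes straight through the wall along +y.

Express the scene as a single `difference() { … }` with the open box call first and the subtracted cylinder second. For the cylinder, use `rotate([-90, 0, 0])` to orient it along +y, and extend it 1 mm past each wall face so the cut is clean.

difference() {
  open_box();
  translate([161, -1, 35]) rotate([-90, 0, 0]) cylinder(h = 12, r = 16);
}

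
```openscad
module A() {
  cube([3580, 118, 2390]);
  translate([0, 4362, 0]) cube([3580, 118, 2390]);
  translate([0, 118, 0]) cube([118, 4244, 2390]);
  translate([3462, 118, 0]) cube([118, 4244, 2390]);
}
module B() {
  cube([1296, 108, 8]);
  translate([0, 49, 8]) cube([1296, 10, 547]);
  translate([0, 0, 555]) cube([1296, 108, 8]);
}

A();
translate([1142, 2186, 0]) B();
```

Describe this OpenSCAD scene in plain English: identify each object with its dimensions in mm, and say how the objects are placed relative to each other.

A is a box-shaped house frame (walls only): outside footprint 3580×4480 mm, wall height 2390 mm, wall thickness 118 mm. The two y-facing walls run the full x-width; the two x-facing walls fit between the inner faces of the y-facing walls.

B is an I-beam lying along x, 1296 mm long. Overall section height 563 mm. Two flanges 108 mm wide (y) and 8 mm thick, one on the floor and one at the top; a web 10 mm thick runs between them, centred on the flange width.

The I-beam sits inside the house frame, centred.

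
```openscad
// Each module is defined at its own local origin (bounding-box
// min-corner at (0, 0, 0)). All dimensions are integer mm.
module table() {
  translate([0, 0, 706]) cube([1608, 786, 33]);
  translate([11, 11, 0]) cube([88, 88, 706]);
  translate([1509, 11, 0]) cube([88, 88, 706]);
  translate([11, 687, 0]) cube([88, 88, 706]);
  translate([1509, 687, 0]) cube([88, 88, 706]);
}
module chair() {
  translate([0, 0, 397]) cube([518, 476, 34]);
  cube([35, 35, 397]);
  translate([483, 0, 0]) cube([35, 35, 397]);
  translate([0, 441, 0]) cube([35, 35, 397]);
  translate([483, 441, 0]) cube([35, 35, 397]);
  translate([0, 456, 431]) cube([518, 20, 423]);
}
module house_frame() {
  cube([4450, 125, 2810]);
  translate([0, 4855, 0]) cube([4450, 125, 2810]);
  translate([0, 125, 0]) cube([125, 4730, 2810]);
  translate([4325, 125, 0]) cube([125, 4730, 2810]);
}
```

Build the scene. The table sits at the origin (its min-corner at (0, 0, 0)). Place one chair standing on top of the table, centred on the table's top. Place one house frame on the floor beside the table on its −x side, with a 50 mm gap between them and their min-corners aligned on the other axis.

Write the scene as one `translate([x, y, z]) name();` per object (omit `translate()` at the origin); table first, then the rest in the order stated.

table();
translate([545, 155, 739]) chair();
translate([-4500, 0, 0]) house_frame();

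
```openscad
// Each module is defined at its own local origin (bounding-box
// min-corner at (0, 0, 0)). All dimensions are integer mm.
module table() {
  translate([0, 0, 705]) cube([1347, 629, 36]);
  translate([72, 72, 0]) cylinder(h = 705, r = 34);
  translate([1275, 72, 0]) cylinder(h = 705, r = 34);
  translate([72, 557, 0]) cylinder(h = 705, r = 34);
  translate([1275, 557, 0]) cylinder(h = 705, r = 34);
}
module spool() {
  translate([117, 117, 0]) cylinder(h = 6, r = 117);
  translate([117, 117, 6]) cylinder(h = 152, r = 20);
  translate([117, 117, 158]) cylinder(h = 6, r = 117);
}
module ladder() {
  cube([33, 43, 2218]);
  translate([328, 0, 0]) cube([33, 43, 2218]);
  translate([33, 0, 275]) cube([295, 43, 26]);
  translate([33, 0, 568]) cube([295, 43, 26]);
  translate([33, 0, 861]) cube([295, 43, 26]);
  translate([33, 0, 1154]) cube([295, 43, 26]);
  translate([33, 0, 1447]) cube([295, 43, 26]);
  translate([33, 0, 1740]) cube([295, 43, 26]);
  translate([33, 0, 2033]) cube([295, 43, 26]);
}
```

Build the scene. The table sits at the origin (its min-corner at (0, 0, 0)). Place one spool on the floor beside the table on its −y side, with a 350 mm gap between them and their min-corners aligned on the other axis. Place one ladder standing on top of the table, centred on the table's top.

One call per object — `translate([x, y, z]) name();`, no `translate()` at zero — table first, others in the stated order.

table();
translate([0, -584, 0]) spool();
translate([493, 293, 741]) ladder();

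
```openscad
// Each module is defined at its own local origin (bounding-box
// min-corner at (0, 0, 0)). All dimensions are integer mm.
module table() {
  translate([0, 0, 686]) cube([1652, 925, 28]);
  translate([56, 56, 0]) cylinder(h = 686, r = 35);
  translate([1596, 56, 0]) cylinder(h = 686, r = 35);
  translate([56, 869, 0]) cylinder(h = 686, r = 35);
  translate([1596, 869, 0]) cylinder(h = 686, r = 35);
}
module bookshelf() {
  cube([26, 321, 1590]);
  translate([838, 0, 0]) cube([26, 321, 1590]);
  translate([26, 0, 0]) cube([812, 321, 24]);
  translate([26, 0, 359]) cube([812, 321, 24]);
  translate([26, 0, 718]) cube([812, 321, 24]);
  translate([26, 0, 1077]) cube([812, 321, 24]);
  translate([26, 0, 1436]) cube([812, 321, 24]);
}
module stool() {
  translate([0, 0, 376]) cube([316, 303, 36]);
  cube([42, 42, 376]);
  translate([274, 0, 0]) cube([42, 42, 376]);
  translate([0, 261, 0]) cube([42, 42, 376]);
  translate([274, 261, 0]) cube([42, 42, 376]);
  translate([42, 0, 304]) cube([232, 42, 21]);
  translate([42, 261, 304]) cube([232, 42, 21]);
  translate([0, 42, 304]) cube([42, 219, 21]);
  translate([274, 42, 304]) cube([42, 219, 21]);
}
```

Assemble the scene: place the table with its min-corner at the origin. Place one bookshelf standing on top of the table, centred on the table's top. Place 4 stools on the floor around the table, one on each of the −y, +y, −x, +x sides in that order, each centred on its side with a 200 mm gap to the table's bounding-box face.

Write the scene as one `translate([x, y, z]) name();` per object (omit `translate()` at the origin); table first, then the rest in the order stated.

table();
translate([394, 302, 714]) bookshelf();
translate([668, -503, 0]) stool();
translate([668, 1125, 0]) stool();
translate([-516, 311, 0]) stool();
translate([1852, 311, 0]) stool();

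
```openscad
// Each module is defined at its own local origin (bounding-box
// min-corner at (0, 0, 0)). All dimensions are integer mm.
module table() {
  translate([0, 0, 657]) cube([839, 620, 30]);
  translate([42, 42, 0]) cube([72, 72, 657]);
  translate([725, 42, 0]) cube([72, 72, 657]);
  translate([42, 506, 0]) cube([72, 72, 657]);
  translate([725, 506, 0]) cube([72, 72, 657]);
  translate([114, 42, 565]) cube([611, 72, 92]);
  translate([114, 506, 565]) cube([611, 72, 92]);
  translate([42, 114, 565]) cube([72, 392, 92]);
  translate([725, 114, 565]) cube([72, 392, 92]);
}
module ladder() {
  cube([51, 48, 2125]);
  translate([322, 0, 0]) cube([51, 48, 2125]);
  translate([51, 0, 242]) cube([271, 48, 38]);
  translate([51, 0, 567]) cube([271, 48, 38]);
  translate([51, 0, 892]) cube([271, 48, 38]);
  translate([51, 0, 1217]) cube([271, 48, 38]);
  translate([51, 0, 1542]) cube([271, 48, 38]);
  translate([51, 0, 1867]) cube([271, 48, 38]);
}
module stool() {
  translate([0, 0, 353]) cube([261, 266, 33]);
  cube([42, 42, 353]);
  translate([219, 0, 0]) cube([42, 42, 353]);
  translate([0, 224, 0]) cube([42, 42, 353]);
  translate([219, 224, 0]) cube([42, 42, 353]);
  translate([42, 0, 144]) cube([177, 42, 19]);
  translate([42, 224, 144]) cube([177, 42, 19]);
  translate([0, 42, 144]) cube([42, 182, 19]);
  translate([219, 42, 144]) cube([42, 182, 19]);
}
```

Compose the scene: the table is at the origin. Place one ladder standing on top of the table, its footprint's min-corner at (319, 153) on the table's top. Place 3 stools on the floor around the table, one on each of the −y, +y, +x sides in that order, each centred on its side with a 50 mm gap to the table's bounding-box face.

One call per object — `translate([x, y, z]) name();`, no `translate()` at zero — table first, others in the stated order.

table();
translate([319, 153, 687]) ladder();
translate([289, -316, 0]) stool();
translate([289, 670, 0]) stool();
translate([889, 177, 0]) stool();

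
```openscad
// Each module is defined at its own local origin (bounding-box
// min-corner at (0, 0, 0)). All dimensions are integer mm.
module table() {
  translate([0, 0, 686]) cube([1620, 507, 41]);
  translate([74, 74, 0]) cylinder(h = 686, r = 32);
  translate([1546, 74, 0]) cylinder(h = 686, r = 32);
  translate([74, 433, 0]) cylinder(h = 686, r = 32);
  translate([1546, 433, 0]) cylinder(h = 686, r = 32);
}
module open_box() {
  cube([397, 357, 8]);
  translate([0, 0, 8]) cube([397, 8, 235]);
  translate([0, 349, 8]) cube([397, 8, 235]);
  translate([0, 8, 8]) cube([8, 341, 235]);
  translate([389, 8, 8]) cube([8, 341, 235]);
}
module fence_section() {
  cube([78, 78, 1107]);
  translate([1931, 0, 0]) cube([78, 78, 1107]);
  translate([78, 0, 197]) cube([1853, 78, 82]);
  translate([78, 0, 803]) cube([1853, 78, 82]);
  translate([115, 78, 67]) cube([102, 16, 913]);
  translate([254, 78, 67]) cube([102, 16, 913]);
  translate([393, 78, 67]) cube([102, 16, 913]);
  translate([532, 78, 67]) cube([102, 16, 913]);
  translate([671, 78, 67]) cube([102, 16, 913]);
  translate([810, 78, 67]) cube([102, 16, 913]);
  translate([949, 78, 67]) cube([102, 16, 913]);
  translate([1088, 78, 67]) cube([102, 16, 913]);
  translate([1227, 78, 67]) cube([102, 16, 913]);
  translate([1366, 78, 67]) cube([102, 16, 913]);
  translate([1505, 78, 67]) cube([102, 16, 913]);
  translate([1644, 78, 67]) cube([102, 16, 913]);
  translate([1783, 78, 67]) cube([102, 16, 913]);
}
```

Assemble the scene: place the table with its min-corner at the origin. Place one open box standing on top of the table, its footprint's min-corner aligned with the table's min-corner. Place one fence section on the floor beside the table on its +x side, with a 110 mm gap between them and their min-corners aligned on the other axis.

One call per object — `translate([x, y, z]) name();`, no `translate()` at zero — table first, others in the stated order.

table();
translate([0, 0, 727]) open_box();
translate([1730, 0, 0]) fence_section();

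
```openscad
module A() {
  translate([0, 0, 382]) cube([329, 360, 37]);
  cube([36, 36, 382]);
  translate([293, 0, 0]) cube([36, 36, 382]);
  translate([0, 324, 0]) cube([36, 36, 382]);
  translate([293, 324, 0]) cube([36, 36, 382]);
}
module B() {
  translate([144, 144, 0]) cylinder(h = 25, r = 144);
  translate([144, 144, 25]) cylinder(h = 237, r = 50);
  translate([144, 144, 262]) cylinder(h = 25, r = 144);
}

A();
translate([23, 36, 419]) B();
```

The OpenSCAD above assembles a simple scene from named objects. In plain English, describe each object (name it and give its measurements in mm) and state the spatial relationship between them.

A is a four-legged stool. The seat is 329×360 mm, 37 mm thick, top at z = 419 mm. It stands on four square legs, each 36×36 mm in cross-section, from z = 0 to the seat underside, each flush with a corner of the seat.

B is a spool: two coaxial disc flanges of radius 144 mm and thickness 25 mm, joined by a core cylinder of radius 50 mm and height 237 mm. The lower flange rests on z = 0 and the three cylinders share a vertical axis.

The spool is on top of the stool.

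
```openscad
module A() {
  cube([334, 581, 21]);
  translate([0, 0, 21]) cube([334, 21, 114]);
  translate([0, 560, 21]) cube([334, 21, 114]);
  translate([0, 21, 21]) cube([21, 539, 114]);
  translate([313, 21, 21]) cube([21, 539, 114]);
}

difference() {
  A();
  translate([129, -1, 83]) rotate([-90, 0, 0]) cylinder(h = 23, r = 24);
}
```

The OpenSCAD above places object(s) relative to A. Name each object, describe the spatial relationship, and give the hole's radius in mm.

A is an open box. The open box has a circular hole through its front wall. The hole's radius is 24 mm.

The subtracted cylinder has r = 24 mm.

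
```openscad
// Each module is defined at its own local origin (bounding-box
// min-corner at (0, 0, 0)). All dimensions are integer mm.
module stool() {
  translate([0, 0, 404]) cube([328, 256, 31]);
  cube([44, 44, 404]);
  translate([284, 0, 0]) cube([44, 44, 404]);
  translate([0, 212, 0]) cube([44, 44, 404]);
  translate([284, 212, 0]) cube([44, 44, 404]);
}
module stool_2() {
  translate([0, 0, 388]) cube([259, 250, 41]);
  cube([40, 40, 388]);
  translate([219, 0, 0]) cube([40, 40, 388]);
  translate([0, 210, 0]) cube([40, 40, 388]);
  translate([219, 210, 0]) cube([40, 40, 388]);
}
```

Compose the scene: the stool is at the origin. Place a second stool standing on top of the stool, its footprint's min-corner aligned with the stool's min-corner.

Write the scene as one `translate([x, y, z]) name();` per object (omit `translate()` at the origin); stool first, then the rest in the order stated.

stool();
translate([0, 0, 435]) stool_2();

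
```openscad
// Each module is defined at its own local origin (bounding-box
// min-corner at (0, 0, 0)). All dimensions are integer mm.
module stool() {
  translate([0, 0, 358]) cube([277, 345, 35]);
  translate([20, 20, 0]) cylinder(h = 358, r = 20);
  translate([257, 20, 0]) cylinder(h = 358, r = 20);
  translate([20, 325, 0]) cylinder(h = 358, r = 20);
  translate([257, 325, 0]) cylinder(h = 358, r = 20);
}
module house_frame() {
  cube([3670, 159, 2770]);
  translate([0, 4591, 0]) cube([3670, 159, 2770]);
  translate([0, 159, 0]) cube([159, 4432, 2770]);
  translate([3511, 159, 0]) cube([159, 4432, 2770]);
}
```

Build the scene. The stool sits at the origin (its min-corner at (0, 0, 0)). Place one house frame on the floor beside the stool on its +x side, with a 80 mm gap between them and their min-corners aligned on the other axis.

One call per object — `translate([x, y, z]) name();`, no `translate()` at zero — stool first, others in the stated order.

stool();
translate([357, 0, 0]) house_frame();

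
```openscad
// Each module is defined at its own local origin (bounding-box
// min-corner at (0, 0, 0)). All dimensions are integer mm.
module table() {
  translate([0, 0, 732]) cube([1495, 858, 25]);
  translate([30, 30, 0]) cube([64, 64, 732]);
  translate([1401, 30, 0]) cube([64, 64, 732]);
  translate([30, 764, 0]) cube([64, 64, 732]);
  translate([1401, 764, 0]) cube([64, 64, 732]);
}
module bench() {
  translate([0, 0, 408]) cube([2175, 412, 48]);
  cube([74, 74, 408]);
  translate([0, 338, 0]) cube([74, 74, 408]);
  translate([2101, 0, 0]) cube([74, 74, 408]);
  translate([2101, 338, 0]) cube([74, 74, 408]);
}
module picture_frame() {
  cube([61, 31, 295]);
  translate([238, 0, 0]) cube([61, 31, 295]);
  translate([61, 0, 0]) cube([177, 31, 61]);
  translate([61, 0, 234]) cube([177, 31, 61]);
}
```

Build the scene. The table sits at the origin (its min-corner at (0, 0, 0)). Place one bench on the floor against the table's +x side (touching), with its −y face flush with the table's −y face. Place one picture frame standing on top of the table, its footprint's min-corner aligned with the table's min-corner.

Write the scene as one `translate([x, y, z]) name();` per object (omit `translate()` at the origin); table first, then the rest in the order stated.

table();
translate([1495, 0, 0]) bench();
translate([0, 0, 757]) picture_frame();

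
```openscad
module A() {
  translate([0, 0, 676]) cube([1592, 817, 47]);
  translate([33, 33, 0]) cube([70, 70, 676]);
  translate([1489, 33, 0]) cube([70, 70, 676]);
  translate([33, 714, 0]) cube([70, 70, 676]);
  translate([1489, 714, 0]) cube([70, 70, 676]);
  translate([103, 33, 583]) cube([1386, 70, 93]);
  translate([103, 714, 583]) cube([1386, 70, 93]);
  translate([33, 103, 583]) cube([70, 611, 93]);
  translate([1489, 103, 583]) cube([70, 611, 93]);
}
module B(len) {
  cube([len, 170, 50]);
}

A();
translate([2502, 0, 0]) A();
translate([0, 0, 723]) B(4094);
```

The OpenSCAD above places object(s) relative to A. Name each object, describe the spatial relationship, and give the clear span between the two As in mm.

Second table starts at x = 2502; first ends at x = 1592; clear span = 2502 − 1592 = 910 mm.

A is a table. B is a beam. A beam spans the tops of two tables. The clear span between the two tables is 910 mm.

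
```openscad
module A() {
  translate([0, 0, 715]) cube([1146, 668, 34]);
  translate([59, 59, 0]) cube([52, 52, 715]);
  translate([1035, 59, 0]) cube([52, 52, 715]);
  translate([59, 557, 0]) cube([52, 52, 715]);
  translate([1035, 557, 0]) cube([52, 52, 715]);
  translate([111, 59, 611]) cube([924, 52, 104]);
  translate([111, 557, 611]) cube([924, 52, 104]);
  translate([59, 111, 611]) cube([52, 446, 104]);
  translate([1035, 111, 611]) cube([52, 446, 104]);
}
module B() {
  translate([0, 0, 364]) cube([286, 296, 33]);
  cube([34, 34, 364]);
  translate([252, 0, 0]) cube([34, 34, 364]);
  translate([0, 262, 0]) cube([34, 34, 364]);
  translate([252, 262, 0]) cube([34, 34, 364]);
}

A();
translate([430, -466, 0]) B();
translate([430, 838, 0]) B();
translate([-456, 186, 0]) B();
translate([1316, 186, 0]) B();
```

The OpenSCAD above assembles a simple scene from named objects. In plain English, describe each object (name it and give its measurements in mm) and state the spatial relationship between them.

A is a table: top 1146 mm (x) × 668 mm (y), 34 mm thick, upper face at z = 749 mm, on four 52×52 mm square legs, each inset 59 mm from the nearest pair of top edges, running from z = 0 to the bottom of the top. Four apron rails, 52 mm thick and 104 mm tall, run between adjacent legs with their top edges flush with the underside of the top and their outer faces flush with the legs' outer faces.

B is a simple wooden stool: a rectangular seat 286 mm (x) by 296 mm (y), 33 mm thick, top face at z = 397 mm, on four square legs, each 34×34 mm in cross-section. The legs rest on z = 0, each flush with a corner of the seat.

Four stools sit around the table at the −y, +y, −x, +x sides.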